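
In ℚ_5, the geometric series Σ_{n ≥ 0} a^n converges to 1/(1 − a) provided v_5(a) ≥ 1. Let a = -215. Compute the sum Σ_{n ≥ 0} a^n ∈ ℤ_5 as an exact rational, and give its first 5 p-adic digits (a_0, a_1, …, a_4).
Σ a^n = 1/(1 − a) = 1/216;  first 5 digits = (1, 2, 0, 1, 3)

v_5(a) = 1 ≥ 1, so the series converges in ℤ_5 to 1/(1 − a) = 1/(1 − (-215)) = 1/216. Expand this rational in ℤ_5: compute digits iteratively via d_i = x_i mod 5, x_{i+1} = (x_i − d_i)/5. The first 5 digits are (1, 2, 0, 1, 3).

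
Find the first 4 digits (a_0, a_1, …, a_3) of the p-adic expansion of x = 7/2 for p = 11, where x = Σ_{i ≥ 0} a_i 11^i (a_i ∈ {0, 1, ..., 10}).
(a_0, …, a_3) = (9, 5, 5, 5)

v_11(7/2) = 0 (numerator and denominator both coprime to 11), so x ∈ ℤ_11^×. Compute digits iteratively via a_i = x_i mod 11, x_{i+1} = (x_i − a_i)/11, with x_0 = x:
  x_0 = 7/2;  a_0 = 9;  x_1 = (x_0 − 9)/11 = -1/2
  x_1 = -1/2;  a_1 = 5;  x_2 = (x_1 − 5)/11 = -1/2
  x_2 = -1/2;  a_2 = 5;  x_3 = (x_2 − 5)/11 = -1/2
  x_3 = -1/2;  a_3 = 5;  x_4 = (x_3 − 5)/11 = -1/2
Digits: (9, 5, 5, 5).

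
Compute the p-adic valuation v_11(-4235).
v_11(-4235) = 2

v_11(n) is the largest exponent k such that 11^k divides n. Factor out: -4235 = -11^2 · 35. (Sign doesn't affect v_p.) So v_11(-4235) = 2.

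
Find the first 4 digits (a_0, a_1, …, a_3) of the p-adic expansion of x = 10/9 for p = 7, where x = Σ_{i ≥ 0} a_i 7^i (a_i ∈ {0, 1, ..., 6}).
(a_0, …, a_3) = (5, 1, 6, 3)

v_7(10/9) = 0 (numerator and denominator both coprime to 7), so x ∈ ℤ_7^×. Compute digits iteratively via a_i = x_i mod 7, x_{i+1} = (x_i − a_i)/7, with x_0 = x:
  x_0 = 10/9;  a_0 = 5;  x_1 = (x_0 − 5)/7 = -5/9
  x_1 = -5/9;  a_1 = 1;  x_2 = (x_1 − 1)/7 = -2/9
  x_2 = -2/9;  a_2 = 6;  x_3 = (x_2 − 6)/7 = -8/9
  x_3 = -8/9;  a_3 = 3;  x_4 = (x_3 − 3)/7 = -5/9
Digits: (5, 1, 6, 3).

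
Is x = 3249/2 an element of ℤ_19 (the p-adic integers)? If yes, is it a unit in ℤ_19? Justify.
x ∈ ℤ_19 but not a unit; v_19(x) = 2 > 0

ℤ_19 = {x ∈ ℚ_19 : v_19(x) ≥ 0} and ℤ_19^× = {x ∈ ℤ_19 : v_19(x) = 0}. Here v_19(3249/2) = v_19(num) − v_19(den) = 2; compare against these criteria.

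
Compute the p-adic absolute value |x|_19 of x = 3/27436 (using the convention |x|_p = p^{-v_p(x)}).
|3/27436|_19 = 6859

Step 1 — compute v_19(x) by factoring powers of 19 out of the numerator and denominator: v_19(3/27436) = -3. Step 2 — apply |x|_p = p^{-v_p(x)} = 19^{3} = 6859.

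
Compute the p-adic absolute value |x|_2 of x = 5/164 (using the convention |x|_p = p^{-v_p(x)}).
|5/164|_2 = 4

Step 1 — compute v_2(x) by factoring powers of 2 out of the numerator and denominator: v_2(5/164) = -2. Step 2 — apply |x|_p = p^{-v_p(x)} = 2^{2} = 4.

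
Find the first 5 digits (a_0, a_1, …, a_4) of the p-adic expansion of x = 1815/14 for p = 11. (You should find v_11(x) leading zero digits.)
(a_0, …, a_4) = (0, 0, 5, 2, 10)

v_11(1815/14) = 2, so a_0 = ... = a_1 = 0. Factor out: x = 11^2 · u with u = 15/14 a unit in ℤ_11. Expand u iteratively via a_{v+i} = u_i mod 11, u_{i+1} = (u_i − a_{v+i})/11:
  u_0 = 15/14;  a_2 = 5;  u_1 = (u_0 − 5)/11 = -5/14
  u_1 = -5/14;  a_3 = 2;  u_2 = (u_1 − 2)/11 = -3/14
  u_2 = -3/14;  a_4 = 10;  u_3 = (u_2 − 10)/11 = -13/14
Digits: (0, 0, 5, 2, 10).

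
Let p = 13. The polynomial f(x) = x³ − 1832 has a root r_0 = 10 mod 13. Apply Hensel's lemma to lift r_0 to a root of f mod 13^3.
r_2 = 1856 (mod 2197)

Hensel: r_{i+1} = r_i − f(r_i)/f′(r_i) mod 13^{i+2}, where f′(x) = 3x². Iterate:
  r_0 = 10 (mod 13)
  r_1 = 166 (mod 169)
  r_2 = 1856 (mod 2197)
Final: r = 1856 with f(r) ≡ 0 mod 13^3.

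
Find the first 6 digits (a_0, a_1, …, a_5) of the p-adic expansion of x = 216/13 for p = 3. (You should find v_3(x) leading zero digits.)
(a_0, …, a_5) = (0, 0, 0, 2, 0, 1)

v_3(216/13) = 3, so a_0 = ... = a_2 = 0. Factor out: x = 3^3 · u with u = 8/13 a unit in ℤ_3. Expand u iteratively via a_{v+i} = u_i mod 3, u_{i+1} = (u_i − a_{v+i})/3:
  u_0 = 8/13;  a_3 = 2;  u_1 = (u_0 − 2)/3 = -6/13
  u_1 = -6/13;  a_4 = 0;  u_2 = (u_1 − 0)/3 = -2/13
  u_2 = -2/13;  a_5 = 1;  u_3 = (u_2 − 1)/3 = -5/13
Digits: (0, 0, 0, 2, 0, 1).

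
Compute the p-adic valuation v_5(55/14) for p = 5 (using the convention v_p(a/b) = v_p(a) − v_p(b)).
v_5(55/14) = 1

Factor powers of 5 from the numerator and denominator of the reduced fraction: 55 = 5^1 · 11 and 14 = 5^0 · 14. Apply v_p(a/b) = v_p(a) − v_p(b): v_5(55/14) = 1 − 0 = 1.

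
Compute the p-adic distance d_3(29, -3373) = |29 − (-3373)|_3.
d_3(29, -3373) = 1/243

Step 1 — x − y = 29 − (-3373) = 3402. Step 2 — v_3(3402) = 5 (factor: 3402 = (3^5 · 14); the sign does not affect v_p). Step 3 — |x − y|_3 = 3^{-5} = 1/243.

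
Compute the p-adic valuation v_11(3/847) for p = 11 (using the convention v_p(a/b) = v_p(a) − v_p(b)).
v_11(3/847) = -2

Factor powers of 11 from the numerator and denominator of the reduced fraction: 3 = 11^0 · 3 and 847 = 11^2 · 7. Apply v_p(a/b) = v_p(a) − v_p(b): v_11(3/847) = 0 − 2 = -2.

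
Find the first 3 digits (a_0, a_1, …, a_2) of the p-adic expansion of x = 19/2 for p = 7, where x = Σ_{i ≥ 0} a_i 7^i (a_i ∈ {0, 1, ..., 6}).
(a_0, …, a_2) = (6, 4, 3)

v_7(19/2) = 0 (numerator and denominator both coprime to 7), so x ∈ ℤ_7^×. Compute digits iteratively via a_i = x_i mod 7, x_{i+1} = (x_i − a_i)/7, with x_0 = x:
  x_0 = 19/2;  a_0 = 6;  x_1 = (x_0 − 6)/7 = 1/2
  x_1 = 1/2;  a_1 = 4;  x_2 = (x_1 − 4)/7 = -1/2
  x_2 = -1/2;  a_2 = 3;  x_3 = (x_2 − 3)/7 = -1/2
Digits: (6, 4, 3).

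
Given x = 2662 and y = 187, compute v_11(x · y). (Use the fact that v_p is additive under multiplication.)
v_11(497794) = 4

v_p(x) = 3 (factor: 2662 = 11^3 · 2); v_p(y) = 1 (factor: 187 = 11^1 · 17). Additivity: v_p(xy) = v_p(x) + v_p(y) = 3 + 1 = 4. (Direct check: xy = 497794 = 11^4 · (34).)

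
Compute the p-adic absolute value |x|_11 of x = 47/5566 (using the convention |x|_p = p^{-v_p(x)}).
|47/5566|_11 = 121

Step 1 — compute v_11(x) by factoring powers of 11 out of the numerator and denominator: v_11(47/5566) = -2. Step 2 — apply |x|_p = p^{-v_p(x)} = 11^{2} = 121.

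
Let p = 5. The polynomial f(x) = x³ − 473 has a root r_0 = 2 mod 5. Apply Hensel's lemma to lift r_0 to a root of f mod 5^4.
r_3 = 247 (mod 625)

Hensel: r_{i+1} = r_i − f(r_i)/f′(r_i) mod 5^{i+2}, where f′(x) = 3x². Iterate:
  r_0 = 2 (mod 5)
  r_1 = 22 (mod 25)
  r_2 = 122 (mod 125)
  r_3 = 247 (mod 625)
Final: r = 247 with f(r) ≡ 0 mod 5^4.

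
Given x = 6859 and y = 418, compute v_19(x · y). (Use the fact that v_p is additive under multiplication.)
v_19(2867062) = 4

v_p(x) = 3 (factor: 6859 = 19^3 · 1); v_p(y) = 1 (factor: 418 = 19^1 · 22). Additivity: v_p(xy) = v_p(x) + v_p(y) = 3 + 1 = 4. (Direct check: xy = 2867062 = 19^4 · (22).)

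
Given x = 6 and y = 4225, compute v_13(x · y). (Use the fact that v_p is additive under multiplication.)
v_13(25350) = 2

v_p(x) = 0 (factor: 6 = 13^0 · 6); v_p(y) = 2 (factor: 4225 = 13^2 · 25). Additivity: v_p(xy) = v_p(x) + v_p(y) = 0 + 2 = 2. (Direct check: xy = 25350 = 13^2 · (150).)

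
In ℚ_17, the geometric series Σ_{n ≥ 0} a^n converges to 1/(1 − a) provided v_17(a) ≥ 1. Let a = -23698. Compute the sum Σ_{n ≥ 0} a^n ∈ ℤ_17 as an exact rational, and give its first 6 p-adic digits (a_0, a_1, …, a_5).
Σ a^n = 1/(1 − a) = 1/23699;  first 6 digits = (1, 0, 3, 12, 8, 4)

v_17(a) = 2 ≥ 1, so the series converges in ℤ_17 to 1/(1 − a) = 1/(1 − (-23698)) = 1/23699. Expand this rational in ℤ_17: compute digits iteratively via d_i = x_i mod 17, x_{i+1} = (x_i − d_i)/17. The first 6 digits are (1, 0, 3, 12, 8, 4).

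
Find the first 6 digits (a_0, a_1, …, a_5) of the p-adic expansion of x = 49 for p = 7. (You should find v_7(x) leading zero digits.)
(a_0, …, a_5) = (0, 0, 1, 0, 0, 0)

v_7(49) = 2, so a_0 = ... = a_1 = 0. Factor out: x = 7^2 · u with u = 1 a unit in ℤ_7. Expand u iteratively via a_{v+i} = u_i mod 7, u_{i+1} = (u_i − a_{v+i})/7:
  u_0 = 1;  a_2 = 1;  u_1 = (u_0 − 1)/7 = 0
  u_1 = 0;  a_3 = 0;  u_2 = (u_1 − 0)/7 = 0
  u_2 = 0;  a_4 = 0;  u_3 = (u_2 − 0)/7 = 0
  u_3 = 0;  a_5 = 0;  u_4 = (u_3 − 0)/7 = 0
Digits: (0, 0, 1, 0, 0, 0).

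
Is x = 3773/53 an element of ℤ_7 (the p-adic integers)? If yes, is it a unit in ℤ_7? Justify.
x ∈ ℤ_7 but not a unit; v_7(x) = 3 > 0

ℤ_7 = {x ∈ ℚ_7 : v_7(x) ≥ 0} and ℤ_7^× = {x ∈ ℤ_7 : v_7(x) = 0}. Here v_7(3773/53) = v_7(num) − v_7(den) = 3; compare against these criteria.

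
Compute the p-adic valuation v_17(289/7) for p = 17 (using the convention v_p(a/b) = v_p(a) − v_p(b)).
v_17(289/7) = 2

Factor powers of 17 from the numerator and denominator of the reduced fraction: 289 = 17^2 · 1 and 7 = 17^0 · 7. Apply v_p(a/b) = v_p(a) − v_p(b): v_17(289/7) = 2 − 0 = 2.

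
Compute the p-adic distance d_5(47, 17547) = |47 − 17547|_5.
d_5(47, 17547) = 1/625

Step 1 — x − y = 47 − 17547 = -17500. Step 2 — v_5(-17500) = 4 (factor: -17500 = −(5^4 · 28); the sign does not affect v_p). Step 3 — |x − y|_5 = 5^{-4} = 1/625.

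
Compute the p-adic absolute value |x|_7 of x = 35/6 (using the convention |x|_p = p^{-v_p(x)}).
|35/6|_7 = 1/7

Step 1 — compute v_7(x) by factoring powers of 7 out of the numerator and denominator: v_7(35/6) = 1. Step 2 — apply |x|_p = p^{-v_p(x)} = 7^{-1} = 1/7.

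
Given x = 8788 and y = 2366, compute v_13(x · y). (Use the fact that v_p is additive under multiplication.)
v_13(20792408) = 5

v_p(x) = 3 (factor: 8788 = 13^3 · 4); v_p(y) = 2 (factor: 2366 = 13^2 · 14). Additivity: v_p(xy) = v_p(x) + v_p(y) = 3 + 2 = 5. (Direct check: xy = 20792408 = 13^5 · (56).)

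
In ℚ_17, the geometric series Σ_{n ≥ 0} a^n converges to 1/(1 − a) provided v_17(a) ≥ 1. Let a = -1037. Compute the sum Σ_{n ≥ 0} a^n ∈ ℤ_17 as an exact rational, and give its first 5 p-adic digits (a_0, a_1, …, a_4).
Σ a^n = 1/(1 − a) = 1/1038;  first 5 digits = (1, 7, 11, 0, 10)

v_17(a) = 1 ≥ 1, so the series converges in ℤ_17 to 1/(1 − a) = 1/(1 − (-1037)) = 1/1038. Expand this rational in ℤ_17: compute digits iteratively via d_i = x_i mod 17, x_{i+1} = (x_i − d_i)/17. The first 5 digits are (1, 7, 11, 0, 10).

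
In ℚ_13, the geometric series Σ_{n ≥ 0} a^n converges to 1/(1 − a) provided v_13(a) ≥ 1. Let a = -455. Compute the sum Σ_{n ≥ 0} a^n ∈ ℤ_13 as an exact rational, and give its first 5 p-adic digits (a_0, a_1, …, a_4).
Σ a^n = 1/(1 − a) = 1/456;  first 5 digits = (1, 4, 0, 2, 7)

v_13(a) = 1 ≥ 1, so the series converges in ℤ_13 to 1/(1 − a) = 1/(1 − (-455)) = 1/456. Expand this rational in ℤ_13: compute digits iteratively via d_i = x_i mod 13, x_{i+1} = (x_i − d_i)/13. The first 5 digits are (1, 4, 0, 2, 7).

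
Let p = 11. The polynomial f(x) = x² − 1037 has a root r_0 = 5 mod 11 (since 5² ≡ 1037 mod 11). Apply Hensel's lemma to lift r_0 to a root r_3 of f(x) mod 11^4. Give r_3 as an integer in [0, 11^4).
r_3 = 7100 (mod 14641)

Hensel's recurrence: r_{i+1} = r_i − f(r_i)·(f′(r_i))^{-1} mod 11^{i+2}, with f′(x) = 2x. Iterate:
  r_0 = 5 (mod 11)
  r_1 = 82 (mod 121)
  r_2 = 445 (mod 1331)
  r_3 = 7100 (mod 14641)
Final: r_3 = 7100, and one checks f(r_3) ≡ 0 mod 11^4.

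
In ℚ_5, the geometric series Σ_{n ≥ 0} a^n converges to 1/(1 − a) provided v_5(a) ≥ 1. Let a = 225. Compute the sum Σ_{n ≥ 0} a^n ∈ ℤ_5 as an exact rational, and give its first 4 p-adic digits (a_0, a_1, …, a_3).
Σ a^n = 1/(1 − a) = -1/224;  first 4 digits = (1, 0, 4, 1)

v_5(a) = 2 ≥ 1, so the series converges in ℤ_5 to 1/(1 − a) = 1/(1 − 225) = -1/224. Expand this rational in ℤ_5: compute digits iteratively via d_i = x_i mod 5, x_{i+1} = (x_i − d_i)/5. The first 4 digits are (1, 0, 4, 1).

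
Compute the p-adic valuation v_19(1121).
v_19(1121) = 1

v_19(n) is the largest exponent k such that 19^k divides n. Factor out: 1121 = 19^1 · 59. (Sign doesn't affect v_p.) So v_19(1121) = 1.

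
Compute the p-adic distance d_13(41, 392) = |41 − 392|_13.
d_13(41, 392) = 1/13

Step 1 — x − y = 41 − 392 = -351. Step 2 — v_13(-351) = 1 (factor: -351 = −(13^1 · 27); the sign does not affect v_p). Step 3 — |x − y|_13 = 13^{-1} = 1/13.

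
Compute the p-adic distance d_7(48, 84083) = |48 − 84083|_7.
d_7(48, 84083) = 1/16807

Step 1 — x − y = 48 − 84083 = -84035. Step 2 — v_7(-84035) = 5 (factor: -84035 = −(7^5 · 5); the sign does not affect v_p). Step 3 — |x − y|_7 = 7^{-5} = 1/16807.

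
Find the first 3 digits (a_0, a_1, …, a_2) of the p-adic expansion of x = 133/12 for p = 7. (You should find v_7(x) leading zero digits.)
(a_0, …, a_2) = (0, 1, 3)

v_7(133/12) = 1, so a_0 = ... = a_0 = 0. Factor out: x = 7^1 · u with u = 19/12 a unit in ℤ_7. Expand u iteratively via a_{v+i} = u_i mod 7, u_{i+1} = (u_i − a_{v+i})/7:
  u_0 = 19/12;  a_1 = 1;  u_1 = (u_0 − 1)/7 = 1/12
  u_1 = 1/12;  a_2 = 3;  u_2 = (u_1 − 3)/7 = -5/12
Digits: (0, 1, 3).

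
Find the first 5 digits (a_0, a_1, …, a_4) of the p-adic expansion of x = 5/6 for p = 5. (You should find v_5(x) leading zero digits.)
(a_0, …, a_4) = (0, 1, 4, 0, 4)

v_5(5/6) = 1, so a_0 = ... = a_0 = 0. Factor out: x = 5^1 · u with u = 1/6 a unit in ℤ_5. Expand u iteratively via a_{v+i} = u_i mod 5, u_{i+1} = (u_i − a_{v+i})/5:
  u_0 = 1/6;  a_1 = 1;  u_1 = (u_0 − 1)/5 = -1/6
  u_1 = -1/6;  a_2 = 4;  u_2 = (u_1 − 4)/5 = -5/6
  u_2 = -5/6;  a_3 = 0;  u_3 = (u_2 − 0)/5 = -1/6
  u_3 = -1/6;  a_4 = 4;  u_4 = (u_3 − 4)/5 = -5/6
Digits: (0, 1, 4, 0, 4).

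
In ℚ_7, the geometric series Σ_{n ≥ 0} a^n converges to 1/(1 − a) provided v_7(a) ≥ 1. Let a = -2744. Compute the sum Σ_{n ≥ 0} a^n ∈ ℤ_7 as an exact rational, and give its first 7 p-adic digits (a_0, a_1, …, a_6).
Σ a^n = 1/(1 − a) = 1/2745;  first 7 digits = (1, 0, 0, 6, 5, 6, 0)

v_7(a) = 3 ≥ 1, so the series converges in ℤ_7 to 1/(1 − a) = 1/(1 − (-2744)) = 1/2745. Expand this rational in ℤ_7: compute digits iteratively via d_i = x_i mod 7, x_{i+1} = (x_i − d_i)/7. The first 7 digits are (1, 0, 0, 6, 5, 6, 0).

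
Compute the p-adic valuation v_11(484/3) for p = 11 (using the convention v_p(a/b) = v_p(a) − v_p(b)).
v_11(484/3) = 2

Factor powers of 11 from the numerator and denominator of the reduced fraction: 484 = 11^2 · 4 and 3 = 11^0 · 3. Apply v_p(a/b) = v_p(a) − v_p(b): v_11(484/3) = 2 − 0 = 2.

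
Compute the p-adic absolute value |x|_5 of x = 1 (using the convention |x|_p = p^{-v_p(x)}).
|1|_5 = 1

Step 1 — compute v_5(x) by factoring powers of 5 out of the numerator and denominator: v_5(1) = 0. Step 2 — apply |x|_p = p^{-v_p(x)} = 5^{0} = 1.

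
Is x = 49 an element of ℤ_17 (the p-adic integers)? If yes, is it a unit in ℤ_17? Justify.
x ∈ ℤ_17^× (unit); v_17(x) = 0

ℤ_17 = {x ∈ ℚ_17 : v_17(x) ≥ 0} and ℤ_17^× = {x ∈ ℤ_17 : v_17(x) = 0}. Here v_17(49) = v_17(num) − v_17(den) = 0; compare against these criteria.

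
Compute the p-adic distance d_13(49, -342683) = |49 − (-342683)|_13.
d_13(49, -342683) = 1/28561

Step 1 — x − y = 49 − (-342683) = 342732. Step 2 — v_13(342732) = 4 (factor: 342732 = (13^4 · 12); the sign does not affect v_p). Step 3 — |x − y|_13 = 13^{-4} = 1/28561.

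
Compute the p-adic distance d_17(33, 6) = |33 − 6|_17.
d_17(33, 6) = 1

Step 1 — x − y = 33 − 6 = 27. Step 2 — v_17(27) = 0 (factor: 27 = (17^0 · 27); the sign does not affect v_p). Step 3 — |x − y|_17 = 17^{0} = 1.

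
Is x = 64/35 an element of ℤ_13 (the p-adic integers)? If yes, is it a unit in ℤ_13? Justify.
x ∈ ℤ_13^× (unit); v_13(x) = 0

ℤ_13 = {x ∈ ℚ_13 : v_13(x) ≥ 0} and ℤ_13^× = {x ∈ ℤ_13 : v_13(x) = 0}. Here v_13(64/35) = v_13(num) − v_13(den) = 0; compare against these criteria.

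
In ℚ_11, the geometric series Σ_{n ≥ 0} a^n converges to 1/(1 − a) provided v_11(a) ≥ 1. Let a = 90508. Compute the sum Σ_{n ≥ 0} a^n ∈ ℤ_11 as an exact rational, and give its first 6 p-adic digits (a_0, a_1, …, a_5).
Σ a^n = 1/(1 − a) = -1/90507;  first 6 digits = (1, 0, 0, 2, 6, 0)

v_11(a) = 3 ≥ 1, so the series converges in ℤ_11 to 1/(1 − a) = 1/(1 − 90508) = -1/90507. Expand this rational in ℤ_11: compute digits iteratively via d_i = x_i mod 11, x_{i+1} = (x_i − d_i)/11. The first 6 digits are (1, 0, 0, 2, 6, 0).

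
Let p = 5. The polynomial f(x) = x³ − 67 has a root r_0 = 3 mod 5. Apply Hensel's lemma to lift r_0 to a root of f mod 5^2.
r_1 = 23 (mod 25)

Hensel: r_{i+1} = r_i − f(r_i)/f′(r_i) mod 5^{i+2}, where f′(x) = 3x². Iterate:
  r_0 = 3 (mod 5)
  r_1 = 23 (mod 25)
Final: r = 23 with f(r) ≡ 0 mod 5^2.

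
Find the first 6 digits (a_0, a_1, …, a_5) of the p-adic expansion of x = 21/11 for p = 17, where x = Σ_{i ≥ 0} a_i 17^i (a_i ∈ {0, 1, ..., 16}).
(a_0, …, a_5) = (5, 6, 12, 7, 15, 13)

v_17(21/11) = 0 (numerator and denominator both coprime to 17), so x ∈ ℤ_17^×. Compute digits iteratively via a_i = x_i mod 17, x_{i+1} = (x_i − a_i)/17, with x_0 = x:
  x_0 = 21/11;  a_0 = 5;  x_1 = (x_0 − 5)/17 = -2/11
  x_1 = -2/11;  a_1 = 6;  x_2 = (x_1 − 6)/17 = -4/11
  x_2 = -4/11;  a_2 = 12;  x_3 = (x_2 − 12)/17 = -8/11
  x_3 = -8/11;  a_3 = 7;  x_4 = (x_3 − 7)/17 = -5/11
  x_4 = -5/11;  a_4 = 15;  x_5 = (x_4 − 15)/17 = -10/11
  x_5 = -10/11;  a_5 = 13;  x_6 = (x_5 − 13)/17 = -9/11
Digits: (5, 6, 12, 7, 15, 13).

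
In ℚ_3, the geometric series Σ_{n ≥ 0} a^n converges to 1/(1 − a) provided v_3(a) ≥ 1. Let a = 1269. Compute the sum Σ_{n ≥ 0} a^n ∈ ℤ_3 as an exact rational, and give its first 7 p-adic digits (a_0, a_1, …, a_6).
Σ a^n = 1/(1 − a) = -1/1268;  first 7 digits = (1, 0, 0, 2, 0, 2, 2)

v_3(a) = 3 ≥ 1, so the series converges in ℤ_3 to 1/(1 − a) = 1/(1 − 1269) = -1/1268. Expand this rational in ℤ_3: compute digits iteratively via d_i = x_i mod 3, x_{i+1} = (x_i − d_i)/3. The first 7 digits are (1, 0, 0, 2, 0, 2, 2).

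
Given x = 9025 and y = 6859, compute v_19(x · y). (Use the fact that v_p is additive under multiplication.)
v_19(61902475) = 5

v_p(x) = 2 (factor: 9025 = 19^2 · 25); v_p(y) = 3 (factor: 6859 = 19^3 · 1). Additivity: v_p(xy) = v_p(x) + v_p(y) = 2 + 3 = 5. (Direct check: xy = 61902475 = 19^5 · (25).)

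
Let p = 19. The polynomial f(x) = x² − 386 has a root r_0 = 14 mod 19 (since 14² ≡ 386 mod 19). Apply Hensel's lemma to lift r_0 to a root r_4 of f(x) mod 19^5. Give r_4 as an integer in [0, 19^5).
r_4 = 794917 (mod 2476099)

Hensel's recurrence: r_{i+1} = r_i − f(r_i)·(f′(r_i))^{-1} mod 19^{i+2}, with f′(x) = 2x. Iterate:
  r_0 = 14 (mod 19)
  r_1 = 356 (mod 361)
  r_2 = 6132 (mod 6859)
  r_3 = 12991 (mod 130321)
  r_4 = 794917 (mod 2476099)
Final: r_4 = 794917, and one checks f(r_4) ≡ 0 mod 19^5.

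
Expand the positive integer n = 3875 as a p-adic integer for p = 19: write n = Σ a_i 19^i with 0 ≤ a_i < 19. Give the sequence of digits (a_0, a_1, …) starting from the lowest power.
(a_0, a_1, …) = (18, 13, 10)

Repeated division by 19 gives the digits low-to-high: 3875 = 18 + 13·19^1 + 10·19^2. Digit sequence: (18, 13, 10).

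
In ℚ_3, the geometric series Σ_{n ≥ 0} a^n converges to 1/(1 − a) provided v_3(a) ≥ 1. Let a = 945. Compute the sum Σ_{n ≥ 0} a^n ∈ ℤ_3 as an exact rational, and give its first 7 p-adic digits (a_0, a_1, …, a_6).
Σ a^n = 1/(1 − a) = -1/944;  first 7 digits = (1, 0, 0, 2, 2, 0, 2)

v_3(a) = 3 ≥ 1, so the series converges in ℤ_3 to 1/(1 − a) = 1/(1 − 945) = -1/944. Expand this rational in ℤ_3: compute digits iteratively via d_i = x_i mod 3, x_{i+1} = (x_i − d_i)/3. The first 7 digits are (1, 0, 0, 2, 2, 0, 2).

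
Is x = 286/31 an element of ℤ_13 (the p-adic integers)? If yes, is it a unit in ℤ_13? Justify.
x ∈ ℤ_13 but not a unit; v_13(x) = 1 > 0

ℤ_13 = {x ∈ ℚ_13 : v_13(x) ≥ 0} and ℤ_13^× = {x ∈ ℤ_13 : v_13(x) = 0}. Here v_13(286/31) = v_13(num) − v_13(den) = 1; compare against these criteria.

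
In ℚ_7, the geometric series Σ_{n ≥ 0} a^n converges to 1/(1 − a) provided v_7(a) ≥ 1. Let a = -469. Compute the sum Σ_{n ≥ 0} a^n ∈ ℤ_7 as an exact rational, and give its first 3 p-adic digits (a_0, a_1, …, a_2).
Σ a^n = 1/(1 − a) = 1/470;  first 3 digits = (1, 3, 6)

v_7(a) = 1 ≥ 1, so the series converges in ℤ_7 to 1/(1 − a) = 1/(1 − (-469)) = 1/470. Expand this rational in ℤ_7: compute digits iteratively via d_i = x_i mod 7, x_{i+1} = (x_i − d_i)/7. The first 3 digits are (1, 3, 6).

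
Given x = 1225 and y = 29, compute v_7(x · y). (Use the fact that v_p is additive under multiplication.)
v_7(35525) = 2

v_p(x) = 2 (factor: 1225 = 7^2 · 25); v_p(y) = 0 (factor: 29 = 7^0 · 29). Additivity: v_p(xy) = v_p(x) + v_p(y) = 2 + 0 = 2. (Direct check: xy = 35525 = 7^2 · (725).)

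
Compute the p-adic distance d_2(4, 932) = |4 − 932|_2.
d_2(4, 932) = 1/32

Step 1 — x − y = 4 − 932 = -928. Step 2 — v_2(-928) = 5 (factor: -928 = −(2^5 · 29); the sign does not affect v_p). Step 3 — |x − y|_2 = 2^{-5} = 1/32.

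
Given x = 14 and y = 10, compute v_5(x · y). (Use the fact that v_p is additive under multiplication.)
v_5(140) = 1

v_p(x) = 0 (factor: 14 = 5^0 · 14); v_p(y) = 1 (factor: 10 = 5^1 · 2). Additivity: v_p(xy) = v_p(x) + v_p(y) = 0 + 1 = 1. (Direct check: xy = 140 = 5^1 · (28).)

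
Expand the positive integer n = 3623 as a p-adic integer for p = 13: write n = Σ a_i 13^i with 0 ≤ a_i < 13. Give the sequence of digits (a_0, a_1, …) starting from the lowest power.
(a_0, a_1, …) = (9, 5, 8, 1)

Repeated division by 13 gives the digits low-to-high: 3623 = 9 + 5·13^1 + 8·13^2 + 1·13^3. Digit sequence: (9, 5, 8, 1).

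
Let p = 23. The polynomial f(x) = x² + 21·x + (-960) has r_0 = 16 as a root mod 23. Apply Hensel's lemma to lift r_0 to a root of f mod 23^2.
r_1 = 522 (mod 529)

Hensel: r_{i+1} = r_i − f(r_i)·(f′(r_i))^{-1} mod 23^{i+2}, f′(x) = 2x + 21. Iterate:
  r_0 = 16 (mod 23)
  r_1 = 522 (mod 529)
Final: r = 522 satisfies f(r) ≡ 0 mod 23^2.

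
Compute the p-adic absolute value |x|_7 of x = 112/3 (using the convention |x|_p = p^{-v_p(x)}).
|112/3|_7 = 1/7

Step 1 — compute v_7(x) by factoring powers of 7 out of the numerator and denominator: v_7(112/3) = 1. Step 2 — apply |x|_p = p^{-v_p(x)} = 7^{-1} = 1/7.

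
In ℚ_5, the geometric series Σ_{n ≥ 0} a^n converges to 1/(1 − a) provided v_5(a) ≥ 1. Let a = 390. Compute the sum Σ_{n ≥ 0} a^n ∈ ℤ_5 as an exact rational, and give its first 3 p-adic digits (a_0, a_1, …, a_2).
Σ a^n = 1/(1 − a) = -1/389;  first 3 digits = (1, 3, 4)

v_5(a) = 1 ≥ 1, so the series converges in ℤ_5 to 1/(1 − a) = 1/(1 − 390) = -1/389. Expand this rational in ℤ_5: compute digits iteratively via d_i = x_i mod 5, x_{i+1} = (x_i − d_i)/5. The first 3 digits are (1, 3, 4).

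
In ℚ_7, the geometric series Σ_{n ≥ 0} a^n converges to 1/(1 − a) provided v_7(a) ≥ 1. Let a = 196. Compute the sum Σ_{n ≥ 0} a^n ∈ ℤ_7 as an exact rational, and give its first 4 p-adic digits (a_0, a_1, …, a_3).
Σ a^n = 1/(1 − a) = -1/195;  first 4 digits = (1, 0, 4, 0)

v_7(a) = 2 ≥ 1, so the series converges in ℤ_7 to 1/(1 − a) = 1/(1 − 196) = -1/195. Expand this rational in ℤ_7: compute digits iteratively via d_i = x_i mod 7, x_{i+1} = (x_i − d_i)/7. The first 4 digits are (1, 0, 4, 0).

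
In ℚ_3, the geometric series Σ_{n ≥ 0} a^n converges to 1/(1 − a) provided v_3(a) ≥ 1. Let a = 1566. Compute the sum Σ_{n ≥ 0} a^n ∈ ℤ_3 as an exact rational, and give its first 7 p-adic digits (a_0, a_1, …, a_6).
Σ a^n = 1/(1 − a) = -1/1565;  first 7 digits = (1, 0, 0, 1, 1, 0, 0)

v_3(a) = 3 ≥ 1, so the series converges in ℤ_3 to 1/(1 − a) = 1/(1 − 1566) = -1/1565. Expand this rational in ℤ_3: compute digits iteratively via d_i = x_i mod 3, x_{i+1} = (x_i − d_i)/3. The first 7 digits are (1, 0, 0, 1, 1, 0, 0).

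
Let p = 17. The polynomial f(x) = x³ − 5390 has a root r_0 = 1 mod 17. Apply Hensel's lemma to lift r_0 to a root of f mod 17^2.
r_1 = 256 (mod 289)

Hensel: r_{i+1} = r_i − f(r_i)/f′(r_i) mod 17^{i+2}, where f′(x) = 3x². Iterate:
  r_0 = 1 (mod 17)
  r_1 = 256 (mod 289)
Final: r = 256 with f(r) ≡ 0 mod 17^2.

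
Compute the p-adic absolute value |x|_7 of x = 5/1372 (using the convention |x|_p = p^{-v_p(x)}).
|5/1372|_7 = 343

Step 1 — compute v_7(x) by factoring powers of 7 out of the numerator and denominator: v_7(5/1372) = -3. Step 2 — apply |x|_p = p^{-v_p(x)} = 7^{3} = 343.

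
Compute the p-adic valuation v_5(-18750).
v_5(-18750) = 5

v_5(n) is the largest exponent k such that 5^k divides n. Factor out: -18750 = -5^5 · 6. (Sign doesn't affect v_p.) So v_5(-18750) = 5.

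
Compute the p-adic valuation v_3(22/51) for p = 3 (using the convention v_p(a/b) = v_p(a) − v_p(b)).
v_3(22/51) = -1

Factor powers of 3 from the numerator and denominator of the reduced fraction: 22 = 3^0 · 22 and 51 = 3^1 · 17. Apply v_p(a/b) = v_p(a) − v_p(b): v_3(22/51) = 0 − 1 = -1.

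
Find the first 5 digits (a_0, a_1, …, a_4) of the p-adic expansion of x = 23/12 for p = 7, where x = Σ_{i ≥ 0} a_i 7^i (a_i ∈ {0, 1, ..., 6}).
(a_0, …, a_4) = (6, 0, 4, 0, 4)

v_7(23/12) = 0 (numerator and denominator both coprime to 7), so x ∈ ℤ_7^×. Compute digits iteratively via a_i = x_i mod 7, x_{i+1} = (x_i − a_i)/7, with x_0 = x:
  x_0 = 23/12;  a_0 = 6;  x_1 = (x_0 − 6)/7 = -7/12
  x_1 = -7/12;  a_1 = 0;  x_2 = (x_1 − 0)/7 = -1/12
  x_2 = -1/12;  a_2 = 4;  x_3 = (x_2 − 4)/7 = -7/12
  x_3 = -7/12;  a_3 = 0;  x_4 = (x_3 − 0)/7 = -1/12
  x_4 = -1/12;  a_4 = 4;  x_5 = (x_4 − 4)/7 = -7/12
Digits: (6, 0, 4, 0, 4).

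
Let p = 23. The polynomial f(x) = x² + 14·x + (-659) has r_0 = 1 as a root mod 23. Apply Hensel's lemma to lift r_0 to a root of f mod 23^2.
r_1 = 438 (mod 529)

Hensel: r_{i+1} = r_i − f(r_i)·(f′(r_i))^{-1} mod 23^{i+2}, f′(x) = 2x + 14. Iterate:
  r_0 = 1 (mod 23)
  r_1 = 438 (mod 529)
Final: r = 438 satisfies f(r) ≡ 0 mod 23^2.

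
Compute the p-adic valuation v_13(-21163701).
v_13(-21163701) = 5

v_13(n) is the largest exponent k such that 13^k divides n. Factor out: -21163701 = -13^5 · 57. (Sign doesn't affect v_p.) So v_13(-21163701) = 5.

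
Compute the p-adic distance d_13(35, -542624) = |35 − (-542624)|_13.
d_13(35, -542624) = 1/28561

Step 1 — x − y = 35 − (-542624) = 542659. Step 2 — v_13(542659) = 4 (factor: 542659 = (13^4 · 19); the sign does not affect v_p). Step 3 — |x − y|_13 = 13^{-4} = 1/28561.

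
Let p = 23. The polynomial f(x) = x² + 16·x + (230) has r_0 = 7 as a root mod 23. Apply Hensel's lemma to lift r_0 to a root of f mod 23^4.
r_3 = 18844 (mod 279841)

Hensel: r_{i+1} = r_i − f(r_i)·(f′(r_i))^{-1} mod 23^{i+2}, f′(x) = 2x + 16. Iterate:
  r_0 = 7 (mod 23)
  r_1 = 329 (mod 529)
  r_2 = 6677 (mod 12167)
  r_3 = 18844 (mod 279841)
Final: r = 18844 satisfies f(r) ≡ 0 mod 23^4.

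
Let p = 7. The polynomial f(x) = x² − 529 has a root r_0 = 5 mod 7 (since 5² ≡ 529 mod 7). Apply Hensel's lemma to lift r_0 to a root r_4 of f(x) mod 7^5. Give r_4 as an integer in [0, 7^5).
r_4 = 16784 (mod 16807)

Hensel's recurrence: r_{i+1} = r_i − f(r_i)·(f′(r_i))^{-1} mod 7^{i+2}, with f′(x) = 2x. Iterate:
  r_0 = 5 (mod 7)
  r_1 = 26 (mod 49)
  r_2 = 320 (mod 343)
  r_3 = 2378 (mod 2401)
  r_4 = 16784 (mod 16807)
Final: r_4 = 16784, and one checks f(r_4) ≡ 0 mod 7^5.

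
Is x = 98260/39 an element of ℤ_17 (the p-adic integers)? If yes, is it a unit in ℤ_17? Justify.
x ∈ ℤ_17 but not a unit; v_17(x) = 3 > 0

ℤ_17 = {x ∈ ℚ_17 : v_17(x) ≥ 0} and ℤ_17^× = {x ∈ ℤ_17 : v_17(x) = 0}. Here v_17(98260/39) = v_17(num) − v_17(den) = 3; compare against these criteria.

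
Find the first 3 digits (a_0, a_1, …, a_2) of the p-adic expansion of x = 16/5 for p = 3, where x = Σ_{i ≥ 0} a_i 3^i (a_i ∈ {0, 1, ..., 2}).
(a_0, …, a_2) = (2, 1, 1)

v_3(16/5) = 0 (numerator and denominator both coprime to 3), so x ∈ ℤ_3^×. Compute digits iteratively via a_i = x_i mod 3, x_{i+1} = (x_i − a_i)/3, with x_0 = x:
  x_0 = 16/5;  a_0 = 2;  x_1 = (x_0 − 2)/3 = 2/5
  x_1 = 2/5;  a_1 = 1;  x_2 = (x_1 − 1)/3 = -1/5
  x_2 = -1/5;  a_2 = 1;  x_3 = (x_2 − 1)/3 = -2/5
Digits: (2, 1, 1).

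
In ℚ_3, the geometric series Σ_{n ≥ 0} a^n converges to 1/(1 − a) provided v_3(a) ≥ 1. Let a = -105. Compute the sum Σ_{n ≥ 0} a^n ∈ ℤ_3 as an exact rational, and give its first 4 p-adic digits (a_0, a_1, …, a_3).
Σ a^n = 1/(1 − a) = 1/106;  first 4 digits = (1, 1, 1, 0)

v_3(a) = 1 ≥ 1, so the series converges in ℤ_3 to 1/(1 − a) = 1/(1 − (-105)) = 1/106. Expand this rational in ℤ_3: compute digits iteratively via d_i = x_i mod 3, x_{i+1} = (x_i − d_i)/3. The first 4 digits are (1, 1, 1, 0).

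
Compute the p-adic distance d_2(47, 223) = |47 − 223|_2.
d_2(47, 223) = 1/16

Step 1 — x − y = 47 − 223 = -176. Step 2 — v_2(-176) = 4 (factor: -176 = −(2^4 · 11); the sign does not affect v_p). Step 3 — |x − y|_2 = 2^{-4} = 1/16.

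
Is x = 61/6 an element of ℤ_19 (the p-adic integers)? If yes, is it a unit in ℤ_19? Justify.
x ∈ ℤ_19^× (unit); v_19(x) = 0

ℤ_19 = {x ∈ ℚ_19 : v_19(x) ≥ 0} and ℤ_19^× = {x ∈ ℤ_19 : v_19(x) = 0}. Here v_19(61/6) = v_19(num) − v_19(den) = 0; compare against these criteria.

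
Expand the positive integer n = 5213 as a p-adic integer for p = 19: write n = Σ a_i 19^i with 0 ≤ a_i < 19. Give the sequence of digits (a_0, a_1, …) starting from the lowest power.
(a_0, a_1, …) = (7, 8, 14)

Repeated division by 19 gives the digits low-to-high: 5213 = 7 + 8·19^1 + 14·19^2. Digit sequence: (7, 8, 14).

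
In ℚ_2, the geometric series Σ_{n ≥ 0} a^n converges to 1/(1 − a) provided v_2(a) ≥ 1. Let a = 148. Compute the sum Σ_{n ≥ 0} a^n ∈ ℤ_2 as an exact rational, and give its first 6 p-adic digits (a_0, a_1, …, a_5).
Σ a^n = 1/(1 − a) = -1/147;  first 6 digits = (1, 0, 1, 0, 0, 1)

v_2(a) = 2 ≥ 1, so the series converges in ℤ_2 to 1/(1 − a) = 1/(1 − 148) = -1/147. Expand this rational in ℤ_2: compute digits iteratively via d_i = x_i mod 2, x_{i+1} = (x_i − d_i)/2. The first 6 digits are (1, 0, 1, 0, 0, 1).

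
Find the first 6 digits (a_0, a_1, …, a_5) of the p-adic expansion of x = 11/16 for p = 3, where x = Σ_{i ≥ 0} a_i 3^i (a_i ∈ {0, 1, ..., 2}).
(a_0, …, a_5) = (2, 2, 2, 0, 1, 2)

v_3(11/16) = 0 (numerator and denominator both coprime to 3), so x ∈ ℤ_3^×. Compute digits iteratively via a_i = x_i mod 3, x_{i+1} = (x_i − a_i)/3, with x_0 = x:
  x_0 = 11/16;  a_0 = 2;  x_1 = (x_0 − 2)/3 = -7/16
  x_1 = -7/16;  a_1 = 2;  x_2 = (x_1 − 2)/3 = -13/16
  x_2 = -13/16;  a_2 = 2;  x_3 = (x_2 − 2)/3 = -15/16
  x_3 = -15/16;  a_3 = 0;  x_4 = (x_3 − 0)/3 = -5/16
  x_4 = -5/16;  a_4 = 1;  x_5 = (x_4 − 1)/3 = -7/16
  x_5 = -7/16;  a_5 = 2;  x_6 = (x_5 − 2)/3 = -13/16
Digits: (2, 2, 2, 0, 1, 2).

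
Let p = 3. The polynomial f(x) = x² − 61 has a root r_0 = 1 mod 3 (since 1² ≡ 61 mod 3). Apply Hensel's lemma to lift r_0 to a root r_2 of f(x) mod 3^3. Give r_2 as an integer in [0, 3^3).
r_2 = 13 (mod 27)

Hensel's recurrence: r_{i+1} = r_i − f(r_i)·(f′(r_i))^{-1} mod 3^{i+2}, with f′(x) = 2x. Iterate:
  r_0 = 1 (mod 3)
  r_1 = 4 (mod 9)
  r_2 = 13 (mod 27)
Final: r_2 = 13, and one checks f(r_2) ≡ 0 mod 3^3.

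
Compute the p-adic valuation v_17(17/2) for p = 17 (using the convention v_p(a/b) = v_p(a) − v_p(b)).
v_17(17/2) = 1

Factor powers of 17 from the numerator and denominator of the reduced fraction: 17 = 17^1 · 1 and 2 = 17^0 · 2. Apply v_p(a/b) = v_p(a) − v_p(b): v_17(17/2) = 1 − 0 = 1.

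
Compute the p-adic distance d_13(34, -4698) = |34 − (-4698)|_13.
d_13(34, -4698) = 1/169

Step 1 — x − y = 34 − (-4698) = 4732. Step 2 — v_13(4732) = 2 (factor: 4732 = (13^2 · 28); the sign does not affect v_p). Step 3 — |x − y|_13 = 13^{-2} = 1/169.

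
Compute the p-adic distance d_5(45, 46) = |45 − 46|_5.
d_5(45, 46) = 1

Step 1 — x − y = 45 − 46 = -1. Step 2 — v_5(-1) = 0 (factor: -1 = −(5^0 · 1); the sign does not affect v_p). Step 3 — |x − y|_5 = 5^{0} = 1.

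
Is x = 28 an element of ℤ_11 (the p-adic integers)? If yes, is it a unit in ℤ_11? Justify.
x ∈ ℤ_11^× (unit); v_11(x) = 0

ℤ_11 = {x ∈ ℚ_11 : v_11(x) ≥ 0} and ℤ_11^× = {x ∈ ℤ_11 : v_11(x) = 0}. Here v_11(28) = v_11(num) − v_11(den) = 0; compare against these criteria.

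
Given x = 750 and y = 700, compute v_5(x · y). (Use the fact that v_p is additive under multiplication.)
v_5(525000) = 5

v_p(x) = 3 (factor: 750 = 5^3 · 6); v_p(y) = 2 (factor: 700 = 5^2 · 28). Additivity: v_p(xy) = v_p(x) + v_p(y) = 3 + 2 = 5. (Direct check: xy = 525000 = 5^5 · (168).)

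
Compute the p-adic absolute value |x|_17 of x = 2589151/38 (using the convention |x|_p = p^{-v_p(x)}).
|2589151/38|_17 = 1/83521

Step 1 — compute v_17(x) by factoring powers of 17 out of the numerator and denominator: v_17(2589151/38) = 4. Step 2 — apply |x|_p = p^{-v_p(x)} = 17^{-4} = 1/83521.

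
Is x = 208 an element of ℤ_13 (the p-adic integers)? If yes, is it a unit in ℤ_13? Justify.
x ∈ ℤ_13 but not a unit; v_13(x) = 1 > 0

ℤ_13 = {x ∈ ℚ_13 : v_13(x) ≥ 0} and ℤ_13^× = {x ∈ ℤ_13 : v_13(x) = 0}. Here v_13(208) = v_13(num) − v_13(den) = 1; compare against these criteria.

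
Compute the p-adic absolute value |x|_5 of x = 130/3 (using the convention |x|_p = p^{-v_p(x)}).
|130/3|_5 = 1/5

Step 1 — compute v_5(x) by factoring powers of 5 out of the numerator and denominator: v_5(130/3) = 1. Step 2 — apply |x|_p = p^{-v_p(x)} = 5^{-1} = 1/5.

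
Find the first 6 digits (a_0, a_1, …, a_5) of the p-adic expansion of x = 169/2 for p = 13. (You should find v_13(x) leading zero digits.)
(a_0, …, a_5) = (0, 0, 7, 6, 6, 6)

v_13(169/2) = 2, so a_0 = ... = a_1 = 0. Factor out: x = 13^2 · u with u = 1/2 a unit in ℤ_13. Expand u iteratively via a_{v+i} = u_i mod 13, u_{i+1} = (u_i − a_{v+i})/13:
  u_0 = 1/2;  a_2 = 7;  u_1 = (u_0 − 7)/13 = -1/2
  u_1 = -1/2;  a_3 = 6;  u_2 = (u_1 − 6)/13 = -1/2
  u_2 = -1/2;  a_4 = 6;  u_3 = (u_2 − 6)/13 = -1/2
  u_3 = -1/2;  a_5 = 6;  u_4 = (u_3 − 6)/13 = -1/2
Digits: (0, 0, 7, 6, 6, 6).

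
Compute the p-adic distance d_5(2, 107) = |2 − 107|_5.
d_5(2, 107) = 1/5

Step 1 — x − y = 2 − 107 = -105. Step 2 — v_5(-105) = 1 (factor: -105 = −(5^1 · 21); the sign does not affect v_p). Step 3 — |x − y|_5 = 5^{-1} = 1/5.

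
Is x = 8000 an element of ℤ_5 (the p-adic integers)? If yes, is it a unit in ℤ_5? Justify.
x ∈ ℤ_5 but not a unit; v_5(x) = 3 > 0

ℤ_5 = {x ∈ ℚ_5 : v_5(x) ≥ 0} and ℤ_5^× = {x ∈ ℤ_5 : v_5(x) = 0}. Here v_5(8000) = v_5(num) − v_5(den) = 3; compare against these criteria.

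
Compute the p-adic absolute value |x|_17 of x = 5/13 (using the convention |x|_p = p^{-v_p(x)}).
|5/13|_17 = 1

Step 1 — compute v_17(x) by factoring powers of 17 out of the numerator and denominator: v_17(5/13) = 0. Step 2 — apply |x|_p = p^{-v_p(x)} = 17^{0} = 1.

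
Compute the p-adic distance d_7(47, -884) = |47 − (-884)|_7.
d_7(47, -884) = 1/49

Step 1 — x − y = 47 − (-884) = 931. Step 2 — v_7(931) = 2 (factor: 931 = (7^2 · 19); the sign does not affect v_p). Step 3 — |x − y|_7 = 7^{-2} = 1/49.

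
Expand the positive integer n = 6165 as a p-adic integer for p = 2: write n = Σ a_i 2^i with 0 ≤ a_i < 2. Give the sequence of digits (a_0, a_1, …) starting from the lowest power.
(a_0, a_1, …) = (1, 0, 1, 0, 1, 0, 0, 0, 0, 0, 0, 1, 1)

Repeated division by 2 gives the digits low-to-high: 6165 = 1 + 1·2^2 + 1·2^4 + 1·2^11 + 1·2^12. Digit sequence: (1, 0, 1, 0, 1, 0, 0, 0, 0, 0, 0, 1, 1).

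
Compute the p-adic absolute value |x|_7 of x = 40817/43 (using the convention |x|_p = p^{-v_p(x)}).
|40817/43|_7 = 1/2401

Step 1 — compute v_7(x) by factoring powers of 7 out of the numerator and denominator: v_7(40817/43) = 4. Step 2 — apply |x|_p = p^{-v_p(x)} = 7^{-4} = 1/2401.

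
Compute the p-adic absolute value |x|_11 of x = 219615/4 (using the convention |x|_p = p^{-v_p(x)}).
|219615/4|_11 = 1/14641

Step 1 — compute v_11(x) by factoring powers of 11 out of the numerator and denominator: v_11(219615/4) = 4. Step 2 — apply |x|_p = p^{-v_p(x)} = 11^{-4} = 1/14641.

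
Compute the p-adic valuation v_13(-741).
v_13(-741) = 1

v_13(n) is the largest exponent k such that 13^k divides n. Factor out: -741 = -13^1 · 57. (Sign doesn't affect v_p.) So v_13(-741) = 1.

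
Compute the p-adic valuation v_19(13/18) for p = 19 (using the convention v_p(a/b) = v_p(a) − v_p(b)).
v_19(13/18) = 0

Factor powers of 19 from the numerator and denominator of the reduced fraction: 13 = 19^0 · 13 and 18 = 19^0 · 18. Apply v_p(a/b) = v_p(a) − v_p(b): v_19(13/18) = 0 − 0 = 0.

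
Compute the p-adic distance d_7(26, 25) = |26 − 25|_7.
d_7(26, 25) = 1

Step 1 — x − y = 26 − 25 = 1. Step 2 — v_7(1) = 0 (factor: 1 = (7^0 · 1); the sign does not affect v_p). Step 3 — |x − y|_7 = 7^{0} = 1.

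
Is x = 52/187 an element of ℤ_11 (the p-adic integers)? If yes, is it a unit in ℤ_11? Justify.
x ∉ ℤ_11 (v_11(x) = -1 < 0)

ℤ_11 = {x ∈ ℚ_11 : v_11(x) ≥ 0} and ℤ_11^× = {x ∈ ℤ_11 : v_11(x) = 0}. Here v_11(52/187) = v_11(num) − v_11(den) = -1; compare against these criteria.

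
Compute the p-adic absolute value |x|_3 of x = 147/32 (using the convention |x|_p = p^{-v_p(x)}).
|147/32|_3 = 1/3

Step 1 — compute v_3(x) by factoring powers of 3 out of the numerator and denominator: v_3(147/32) = 1. Step 2 — apply |x|_p = p^{-v_p(x)} = 3^{-1} = 1/3.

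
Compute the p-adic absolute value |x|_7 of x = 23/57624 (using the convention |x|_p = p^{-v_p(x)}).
|23/57624|_7 = 2401

Step 1 — compute v_7(x) by factoring powers of 7 out of the numerator and denominator: v_7(23/57624) = -4. Step 2 — apply |x|_p = p^{-v_p(x)} = 7^{4} = 2401.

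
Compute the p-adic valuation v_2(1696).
v_2(1696) = 5

v_2(n) is the largest exponent k such that 2^k divides n. Factor out: 1696 = 2^5 · 53. (Sign doesn't affect v_p.) So v_2(1696) = 5.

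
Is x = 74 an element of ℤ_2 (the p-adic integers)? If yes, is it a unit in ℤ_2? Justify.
x ∈ ℤ_2 but not a unit; v_2(x) = 1 > 0

ℤ_2 = {x ∈ ℚ_2 : v_2(x) ≥ 0} and ℤ_2^× = {x ∈ ℤ_2 : v_2(x) = 0}. Here v_2(74) = v_2(num) − v_2(den) = 1; compare against these criteria.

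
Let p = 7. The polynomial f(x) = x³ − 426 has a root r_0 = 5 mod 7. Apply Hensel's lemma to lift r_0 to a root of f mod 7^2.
r_1 = 26 (mod 49)

Hensel: r_{i+1} = r_i − f(r_i)/f′(r_i) mod 7^{i+2}, where f′(x) = 3x². Iterate:
  r_0 = 5 (mod 7)
  r_1 = 26 (mod 49)
Final: r = 26 with f(r) ≡ 0 mod 7^2.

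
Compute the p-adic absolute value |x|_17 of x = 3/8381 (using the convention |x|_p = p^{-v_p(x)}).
|3/8381|_17 = 289

Step 1 — compute v_17(x) by factoring powers of 17 out of the numerator and denominator: v_17(3/8381) = -2. Step 2 — apply |x|_p = p^{-v_p(x)} = 17^{2} = 289.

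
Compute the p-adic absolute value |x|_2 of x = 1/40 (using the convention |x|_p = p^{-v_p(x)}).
|1/40|_2 = 8

Step 1 — compute v_2(x) by factoring powers of 2 out of the numerator and denominator: v_2(1/40) = -3. Step 2 — apply |x|_p = p^{-v_p(x)} = 2^{3} = 8.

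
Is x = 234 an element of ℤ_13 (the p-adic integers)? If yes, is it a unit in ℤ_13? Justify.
x ∈ ℤ_13 but not a unit; v_13(x) = 1 > 0

ℤ_13 = {x ∈ ℚ_13 : v_13(x) ≥ 0} and ℤ_13^× = {x ∈ ℤ_13 : v_13(x) = 0}. Here v_13(234) = v_13(num) − v_13(den) = 1; compare against these criteria.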